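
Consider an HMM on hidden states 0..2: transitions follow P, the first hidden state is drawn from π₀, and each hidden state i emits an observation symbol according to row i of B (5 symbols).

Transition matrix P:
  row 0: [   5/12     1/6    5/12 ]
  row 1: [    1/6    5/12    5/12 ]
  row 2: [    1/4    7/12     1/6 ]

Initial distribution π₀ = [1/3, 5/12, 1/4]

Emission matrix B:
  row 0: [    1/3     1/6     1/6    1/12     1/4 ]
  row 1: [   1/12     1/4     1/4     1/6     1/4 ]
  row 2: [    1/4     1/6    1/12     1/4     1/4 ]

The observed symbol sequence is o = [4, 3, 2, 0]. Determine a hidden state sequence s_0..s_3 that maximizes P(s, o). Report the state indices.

path = [1, 2, 1, 2]

t=0: δ = [8.333e-02, 1.042e-01, 6.250e-02]  (obs o_0=4)
t=1: δ = [2.894e-03, 7.234e-03, 1.085e-02]  ψ = [0, 1, 1]  (obs o_1=3)
t=2: δ = [4.521e-04, 1.582e-03, 2.512e-04]  ψ = [2, 2, 1]  (obs o_2=2)
t=3: δ = [8.791e-05, 5.494e-05, 1.648e-04]  ψ = [1, 1, 1]  (obs o_3=0)
backtrack: best end state = 2; path = [1, 2, 1, 2]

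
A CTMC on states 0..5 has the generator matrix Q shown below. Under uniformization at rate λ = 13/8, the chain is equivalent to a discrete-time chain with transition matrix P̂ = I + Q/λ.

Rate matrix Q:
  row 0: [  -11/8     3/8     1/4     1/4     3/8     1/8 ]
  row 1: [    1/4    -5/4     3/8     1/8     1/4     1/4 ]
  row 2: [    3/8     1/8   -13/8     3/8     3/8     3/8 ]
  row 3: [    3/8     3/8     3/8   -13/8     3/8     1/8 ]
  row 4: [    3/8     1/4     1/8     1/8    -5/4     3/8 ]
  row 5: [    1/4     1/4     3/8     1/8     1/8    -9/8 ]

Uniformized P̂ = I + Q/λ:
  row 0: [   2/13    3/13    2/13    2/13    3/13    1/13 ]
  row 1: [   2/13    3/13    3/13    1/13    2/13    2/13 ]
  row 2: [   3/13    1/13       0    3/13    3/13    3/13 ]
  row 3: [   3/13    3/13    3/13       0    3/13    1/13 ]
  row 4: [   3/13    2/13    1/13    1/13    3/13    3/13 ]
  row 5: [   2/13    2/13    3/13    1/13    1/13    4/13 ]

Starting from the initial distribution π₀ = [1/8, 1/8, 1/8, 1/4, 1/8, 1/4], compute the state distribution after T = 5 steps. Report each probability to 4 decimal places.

t=0: π = [0.1250, 0.1250, 0.1250, 0.2500, 0.1250, 0.2500]
t=1: π = [0.1923, 0.1827, 0.1731, 0.0865, 0.1827, 0.1827]
t=2: π = [0.1879, 0.1760, 0.1479, 0.1117, 0.1886, 0.1879]
t=3: π = [0.1883, 0.1791, 0.1532, 0.1055, 0.1883, 0.1856]
t=4: π = [0.1882, 0.1784, 0.1520, 0.1069, 0.1884, 0.1861]
t=5: π = [0.1883, 0.1786, 0.1522, 0.1066, 0.1884, 0.1860]

π = [0.1883, 0.1786, 0.1522, 0.1066, 0.1884, 0.1860]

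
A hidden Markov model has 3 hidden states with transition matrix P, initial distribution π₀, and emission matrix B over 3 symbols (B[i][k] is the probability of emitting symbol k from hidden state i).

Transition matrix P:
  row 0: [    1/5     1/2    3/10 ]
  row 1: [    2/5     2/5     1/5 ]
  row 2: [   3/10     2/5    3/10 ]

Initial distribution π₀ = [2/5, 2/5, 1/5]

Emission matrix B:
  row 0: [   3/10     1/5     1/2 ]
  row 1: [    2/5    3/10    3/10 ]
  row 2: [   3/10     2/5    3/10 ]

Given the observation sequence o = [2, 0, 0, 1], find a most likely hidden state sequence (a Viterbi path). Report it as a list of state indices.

t=0: δ = [2.000e-01, 1.200e-01, 6.000e-02]  (obs o_0=2)
t=1: δ = [1.440e-02, 4.000e-02, 1.800e-02]  ψ = [1, 0, 0]  (obs o_1=0)
t=2: δ = [4.800e-03, 6.400e-03, 2.400e-03]  ψ = [1, 1, 1]  (obs o_2=0)
t=3: δ = [5.120e-04, 7.680e-04, 5.760e-04]  ψ = [1, 1, 0]  (obs o_3=1)
backtrack: best end state = 1; path = [0, 1, 1, 1]

path = [0, 1, 1, 1]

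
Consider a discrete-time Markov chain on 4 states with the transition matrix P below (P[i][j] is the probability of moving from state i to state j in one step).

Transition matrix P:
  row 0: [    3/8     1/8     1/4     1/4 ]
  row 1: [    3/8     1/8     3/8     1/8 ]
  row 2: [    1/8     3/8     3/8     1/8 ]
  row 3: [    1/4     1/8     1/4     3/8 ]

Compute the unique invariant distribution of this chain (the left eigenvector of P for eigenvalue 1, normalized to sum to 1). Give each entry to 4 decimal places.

π = [0.2698, 0.2037, 0.3148, 0.2116]

Balance equations π_j = Σ_i π_i·P[i][j]:
  π_0 = 3/8·π_0 + 3/8·π_1 + 1/8·π_2 + 1/4·π_3
  π_1 = 1/8·π_0 + 1/8·π_1 + 3/8·π_2 + 1/8·π_3
  π_2 = 1/4·π_0 + 3/8·π_1 + 3/8·π_2 + 1/4·π_3
  normalize: π_0 + π_1 + π_2 + π_3 = 1
Solving the linear system gives exactly π = [17/63, 11/54, 17/54, 40/189].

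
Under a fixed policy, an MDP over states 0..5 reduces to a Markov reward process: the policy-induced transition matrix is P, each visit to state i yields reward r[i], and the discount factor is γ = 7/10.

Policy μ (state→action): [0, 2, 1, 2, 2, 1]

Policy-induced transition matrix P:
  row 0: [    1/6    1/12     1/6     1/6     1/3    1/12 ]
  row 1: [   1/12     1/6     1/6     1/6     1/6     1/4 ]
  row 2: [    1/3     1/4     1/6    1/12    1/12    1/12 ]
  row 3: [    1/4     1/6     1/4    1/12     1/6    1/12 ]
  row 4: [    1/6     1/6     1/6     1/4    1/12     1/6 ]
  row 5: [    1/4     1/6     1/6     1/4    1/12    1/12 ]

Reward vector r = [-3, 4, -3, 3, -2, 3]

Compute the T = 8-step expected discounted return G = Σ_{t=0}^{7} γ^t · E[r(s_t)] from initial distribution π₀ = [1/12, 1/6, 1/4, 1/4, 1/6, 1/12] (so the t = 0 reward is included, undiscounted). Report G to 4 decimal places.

G = 0.3973

t=0: π = [0.0833, 0.1667, 0.2500, 0.2500, 0.1667, 0.0833], E[r] = 0.3333, γ^t·E[r] = 0.333333, running G = 0.333333
t=1: π = [0.2222, 0.1806, 0.1875, 0.1458, 0.1389, 0.1250], E[r] = 0.0278, γ^t·E[r] = 0.019444, running G = 0.352778
t=2: π = [0.2054, 0.1638, 0.1788, 0.1609, 0.1661, 0.1250], E[r] = 0.0278, γ^t·E[r] = 0.013611, running G = 0.366389
t=3: π = [0.2066, 0.1644, 0.1801, 0.1626, 0.1617, 0.1245], E[r] = 0.0354, γ^t·E[r] = 0.012141, running G = 0.378530
t=4: π = [0.2069, 0.1645, 0.1802, 0.1620, 0.1623, 0.1242], E[r] = 0.0305, γ^t·E[r] = 0.007324, running G = 0.385854
t=5: π = [0.2068, 0.1644, 0.1802, 0.1620, 0.1623, 0.1243], E[r] = 0.0311, γ^t·E[r] = 0.005224, running G = 0.391078
t=6: π = [0.2068, 0.1644, 0.1802, 0.1620, 0.1623, 0.1243], E[r] = 0.0311, γ^t·E[r] = 0.003658, running G = 0.394736
t=7: π = [0.2068, 0.1644, 0.1802, 0.1620, 0.1623, 0.1243], E[r] = 0.0311, γ^t·E[r] = 0.002560, running G = 0.397296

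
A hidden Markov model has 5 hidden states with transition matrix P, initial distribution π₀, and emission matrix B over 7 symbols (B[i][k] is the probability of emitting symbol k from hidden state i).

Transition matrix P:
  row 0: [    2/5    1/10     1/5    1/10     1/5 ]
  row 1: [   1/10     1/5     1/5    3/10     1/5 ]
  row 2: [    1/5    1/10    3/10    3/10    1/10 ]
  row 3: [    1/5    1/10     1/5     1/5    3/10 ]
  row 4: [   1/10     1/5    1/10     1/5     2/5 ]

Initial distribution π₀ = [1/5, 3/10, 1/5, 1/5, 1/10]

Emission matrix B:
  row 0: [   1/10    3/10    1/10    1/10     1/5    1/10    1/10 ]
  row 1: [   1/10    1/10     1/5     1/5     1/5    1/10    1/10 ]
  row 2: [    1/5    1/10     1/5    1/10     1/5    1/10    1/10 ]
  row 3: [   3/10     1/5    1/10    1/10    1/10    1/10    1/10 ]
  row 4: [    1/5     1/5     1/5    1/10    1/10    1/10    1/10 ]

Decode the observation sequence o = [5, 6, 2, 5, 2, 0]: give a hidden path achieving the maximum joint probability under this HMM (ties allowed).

t=0: δ = [2.000e-02, 3.000e-02, 2.000e-02, 2.000e-02, 1.000e-02]  (obs o_0=5)
t=1: δ = [8.000e-04, 6.000e-04, 6.000e-04, 9.000e-04, 6.000e-04]  ψ = [0, 1, 1, 1, 1]  (obs o_1=6)
t=2: δ = [3.200e-05, 2.400e-05, 3.600e-05, 1.800e-05, 5.400e-05]  ψ = [0, 1, 2, 1, 3]  (obs o_2=2)
t=3: δ = [1.280e-06, 1.080e-06, 1.080e-06, 1.080e-06, 2.160e-06]  ψ = [0, 4, 2, 2, 4]  (obs o_3=5)
t=4: δ = [5.120e-08, 8.640e-08, 6.480e-08, 4.320e-08, 1.728e-07]  ψ = [0, 4, 2, 4, 4]  (obs o_4=2)
t=5: δ = [2.048e-09, 3.456e-09, 3.888e-09, 1.037e-08, 1.382e-08]  ψ = [0, 4, 2, 4, 4]  (obs o_5=0)
backtrack: best end state = 4; path = [1, 3, 4, 4, 4, 4]

path = [1, 3, 4, 4, 4, 4]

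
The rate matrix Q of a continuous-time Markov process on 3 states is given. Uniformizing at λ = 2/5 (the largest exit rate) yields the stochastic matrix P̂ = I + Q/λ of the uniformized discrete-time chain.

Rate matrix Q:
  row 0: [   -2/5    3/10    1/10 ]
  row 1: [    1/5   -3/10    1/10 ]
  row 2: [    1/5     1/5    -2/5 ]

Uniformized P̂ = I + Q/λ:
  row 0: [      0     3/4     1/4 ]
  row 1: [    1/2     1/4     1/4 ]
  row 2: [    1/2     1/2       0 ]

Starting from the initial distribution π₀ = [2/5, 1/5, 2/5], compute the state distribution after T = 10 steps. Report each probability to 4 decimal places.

π = [0.3334, 0.4666, 0.2000]

t=0: π = [0.4000, 0.2000, 0.4000]
t=1: π = [0.3000, 0.5500, 0.1500]
t=2: π = [0.3500, 0.4375, 0.2125]
t=3: π = [0.3250, 0.4781, 0.1969]
t=4: π = [0.3375, 0.4617, 0.2008]
t=5: π = [0.3313, 0.4689, 0.1998]
t=6: π = [0.3344, 0.4656, 0.2000]
t=7: π = [0.3328, 0.4672, 0.2000]
t=8: π = [0.3336, 0.4664, 0.2000]
t=9: π = [0.3332, 0.4668, 0.2000]
t=10: π = [0.3334, 0.4666, 0.2000]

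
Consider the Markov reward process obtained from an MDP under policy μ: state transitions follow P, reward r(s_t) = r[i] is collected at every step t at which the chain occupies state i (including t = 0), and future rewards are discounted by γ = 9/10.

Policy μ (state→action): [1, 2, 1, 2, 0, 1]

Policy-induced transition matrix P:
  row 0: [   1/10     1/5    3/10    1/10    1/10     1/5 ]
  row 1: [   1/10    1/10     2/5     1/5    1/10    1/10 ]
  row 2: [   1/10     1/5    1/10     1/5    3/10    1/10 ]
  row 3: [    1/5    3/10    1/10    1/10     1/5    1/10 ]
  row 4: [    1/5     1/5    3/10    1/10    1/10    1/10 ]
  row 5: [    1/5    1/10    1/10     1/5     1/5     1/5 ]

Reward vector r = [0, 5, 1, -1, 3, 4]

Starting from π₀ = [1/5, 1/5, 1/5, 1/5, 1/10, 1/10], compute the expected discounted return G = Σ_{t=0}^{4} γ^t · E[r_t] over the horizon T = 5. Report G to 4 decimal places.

t=0: π = [0.2000, 0.2000, 0.2000, 0.2000, 0.1000, 0.1000], E[r] = 1.7000, γ^t·E[r] = 1.700000, running G = 1.700000
t=1: π = [0.1400, 0.1900, 0.2200, 0.1500, 0.1700, 0.1300], E[r] = 2.0500, γ^t·E[r] = 1.845000, running G = 3.545000
t=2: π = [0.1450, 0.1830, 0.2190, 0.1540, 0.1720, 0.1270], E[r] = 2.0040, γ^t·E[r] = 1.623240, running G = 5.168240
t=3: π = [0.1453, 0.1844, 0.2183, 0.1529, 0.1719, 0.1272], E[r] = 2.0119, γ^t·E[r] = 1.466675, running G = 6.634915
t=4: π = [0.1452, 0.1841, 0.2188, 0.1530, 0.1717, 0.1273], E[r] = 2.0104, γ^t·E[r] = 1.319043, running G = 7.953958

G = 7.9540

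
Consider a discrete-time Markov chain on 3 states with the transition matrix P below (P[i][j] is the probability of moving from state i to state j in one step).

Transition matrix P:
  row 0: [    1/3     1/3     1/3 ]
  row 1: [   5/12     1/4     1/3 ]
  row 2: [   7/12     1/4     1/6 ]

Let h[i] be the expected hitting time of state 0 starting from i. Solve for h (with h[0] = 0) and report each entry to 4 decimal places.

h = [0.0000, 2.1538, 1.8462]

First-step conditioning: h[0] = 0; for i ≠ 0, h[i] = 1 + Σ_k P[i][k]·h[k].
  h[1] = 1 + 1/4·h[1] + 1/3·h[2]
  h[2] = 1 + 1/4·h[1] + 1/6·h[2]
Solving the 2×2 linear system over states ≠ 0 gives exactly h = [0, 28/13, 24/13] (h[0] = 0 is the target).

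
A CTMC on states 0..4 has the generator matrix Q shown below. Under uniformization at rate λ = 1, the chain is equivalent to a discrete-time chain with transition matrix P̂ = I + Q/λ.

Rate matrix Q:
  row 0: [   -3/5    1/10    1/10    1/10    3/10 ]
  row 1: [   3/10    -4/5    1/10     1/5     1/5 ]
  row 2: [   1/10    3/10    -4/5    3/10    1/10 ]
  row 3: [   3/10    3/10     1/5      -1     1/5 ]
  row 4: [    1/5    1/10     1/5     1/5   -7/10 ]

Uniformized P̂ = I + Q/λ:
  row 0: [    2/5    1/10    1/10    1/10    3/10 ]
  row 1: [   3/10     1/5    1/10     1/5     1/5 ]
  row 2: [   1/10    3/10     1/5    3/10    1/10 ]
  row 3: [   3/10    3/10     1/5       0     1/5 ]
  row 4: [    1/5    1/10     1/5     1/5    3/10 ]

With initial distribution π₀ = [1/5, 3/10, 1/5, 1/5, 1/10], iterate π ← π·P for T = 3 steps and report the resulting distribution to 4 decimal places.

π = [0.2739, 0.1799, 0.1541, 0.1564, 0.2357]

t=0: π = [0.2000, 0.3000, 0.2000, 0.2000, 0.1000]
t=1: π = [0.2700, 0.2100, 0.1500, 0.1600, 0.2100]
t=2: π = [0.2760, 0.1830, 0.1520, 0.1560, 0.2330]
t=3: π = [0.2739, 0.1799, 0.1541, 0.1564, 0.2357]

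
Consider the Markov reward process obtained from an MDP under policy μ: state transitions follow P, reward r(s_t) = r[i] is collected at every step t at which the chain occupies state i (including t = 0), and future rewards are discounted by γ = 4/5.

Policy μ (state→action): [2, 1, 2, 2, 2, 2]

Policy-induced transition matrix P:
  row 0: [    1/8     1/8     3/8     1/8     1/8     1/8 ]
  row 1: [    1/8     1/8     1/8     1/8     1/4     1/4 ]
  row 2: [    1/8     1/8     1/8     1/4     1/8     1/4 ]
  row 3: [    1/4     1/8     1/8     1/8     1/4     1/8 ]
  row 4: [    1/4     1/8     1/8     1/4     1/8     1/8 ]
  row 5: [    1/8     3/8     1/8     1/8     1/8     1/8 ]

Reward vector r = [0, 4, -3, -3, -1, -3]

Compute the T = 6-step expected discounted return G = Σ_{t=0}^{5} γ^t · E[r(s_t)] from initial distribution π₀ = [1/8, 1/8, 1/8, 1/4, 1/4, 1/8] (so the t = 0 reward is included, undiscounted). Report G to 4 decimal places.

G = -3.9521

t=0: π = [0.1250, 0.1250, 0.1250, 0.2500, 0.2500, 0.1250], E[r] = -1.2500, γ^t·E[r] = -1.250000, running G = -1.250000
t=1: π = [0.1875, 0.1563, 0.1563, 0.1719, 0.1719, 0.1563], E[r] = -1.0000, γ^t·E[r] = -0.800000, running G = -2.050000
t=2: π = [0.1680, 0.1641, 0.1719, 0.1660, 0.1660, 0.1641], E[r] = -1.0156, γ^t·E[r] = -0.650000, running G = -2.700000
t=3: π = [0.1665, 0.1660, 0.1670, 0.1672, 0.1663, 0.1670], E[r] = -1.0059, γ^t·E[r] = -0.515000, running G = -3.215000
t=4: π = [0.1667, 0.1667, 0.1666, 0.1667, 0.1667, 0.1666], E[r] = -0.9994, γ^t·E[r] = -0.409350, running G = -3.624350
t=5: π = [0.1667, 0.1667, 0.1667, 0.1667, 0.1667, 0.1667], E[r] = -1.0001, γ^t·E[r] = -0.327700, running G = -3.952050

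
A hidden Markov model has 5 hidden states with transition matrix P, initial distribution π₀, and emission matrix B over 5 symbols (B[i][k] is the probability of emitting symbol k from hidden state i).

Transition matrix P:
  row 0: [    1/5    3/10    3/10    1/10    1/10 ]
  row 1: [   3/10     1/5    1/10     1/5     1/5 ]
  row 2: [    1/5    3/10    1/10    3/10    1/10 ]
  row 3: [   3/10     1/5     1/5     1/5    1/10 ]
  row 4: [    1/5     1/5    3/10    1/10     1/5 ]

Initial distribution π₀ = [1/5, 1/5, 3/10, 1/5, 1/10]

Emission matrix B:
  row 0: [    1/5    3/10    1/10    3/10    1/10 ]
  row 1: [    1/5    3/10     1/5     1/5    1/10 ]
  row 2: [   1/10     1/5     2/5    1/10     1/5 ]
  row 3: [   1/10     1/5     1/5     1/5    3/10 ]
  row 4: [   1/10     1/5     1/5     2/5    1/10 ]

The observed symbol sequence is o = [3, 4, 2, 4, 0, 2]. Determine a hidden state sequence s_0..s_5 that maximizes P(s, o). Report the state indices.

path = [2, 3, 2, 3, 0, 2]

t=0: δ = [6.000e-02, 4.000e-02, 3.000e-02, 4.000e-02, 4.000e-02]  (obs o_0=3)
t=1: δ = [1.200e-03, 1.800e-03, 3.600e-03, 2.700e-03, 8.000e-04]  ψ = [0, 0, 0, 2, 1]  (obs o_1=4)
t=2: δ = [8.100e-05, 2.160e-04, 2.160e-04, 2.160e-04, 7.200e-05]  ψ = [3, 2, 3, 2, 1]  (obs o_2=2)
t=3: δ = [6.480e-06, 6.480e-06, 8.640e-06, 1.944e-05, 4.320e-06]  ψ = [1, 2, 3, 2, 1]  (obs o_3=4)
t=4: δ = [1.166e-06, 7.776e-07, 3.888e-07, 3.888e-07, 1.944e-07]  ψ = [3, 3, 3, 3, 3]  (obs o_4=0)
t=5: δ = [2.333e-08, 6.998e-08, 1.400e-07, 3.110e-08, 3.110e-08]  ψ = [0, 0, 0, 1, 1]  (obs o_5=2)
backtrack: best end state = 2; path = [2, 3, 2, 3, 0, 2]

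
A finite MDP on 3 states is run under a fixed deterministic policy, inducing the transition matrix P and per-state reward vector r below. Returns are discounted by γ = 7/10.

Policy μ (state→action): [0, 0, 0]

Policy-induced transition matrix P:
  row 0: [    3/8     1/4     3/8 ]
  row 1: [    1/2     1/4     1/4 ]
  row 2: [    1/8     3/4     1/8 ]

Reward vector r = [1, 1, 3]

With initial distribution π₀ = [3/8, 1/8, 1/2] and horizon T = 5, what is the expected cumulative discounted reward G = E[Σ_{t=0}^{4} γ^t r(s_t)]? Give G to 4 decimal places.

t=0: π = [0.3750, 0.1250, 0.5000], E[r] = 2.0000, γ^t·E[r] = 2.000000, running G = 2.000000
t=1: π = [0.2656, 0.5000, 0.2344], E[r] = 1.4688, γ^t·E[r] = 1.028125, running G = 3.028125
t=2: π = [0.3789, 0.3672, 0.2539], E[r] = 1.5078, γ^t·E[r] = 0.738828, running G = 3.766953
t=3: π = [0.3574, 0.3770, 0.2656], E[r] = 1.5313, γ^t·E[r] = 0.525219, running G = 4.292172
t=4: π = [0.3557, 0.3828, 0.2615], E[r] = 1.5229, γ^t·E[r] = 0.365660, running G = 4.657832

G = 4.6578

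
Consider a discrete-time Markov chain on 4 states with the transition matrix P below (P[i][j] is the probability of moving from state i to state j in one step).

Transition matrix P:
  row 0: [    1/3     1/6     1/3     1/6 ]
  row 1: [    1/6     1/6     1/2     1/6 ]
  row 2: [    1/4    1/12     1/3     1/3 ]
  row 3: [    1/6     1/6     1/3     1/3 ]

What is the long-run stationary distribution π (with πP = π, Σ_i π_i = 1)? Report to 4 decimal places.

Balance equations π_j = Σ_i π_i·P[i][j]:
  π_0 = 1/3·π_0 + 1/6·π_1 + 1/4·π_2 + 1/6·π_3
  π_1 = 1/6·π_0 + 1/6·π_1 + 1/12·π_2 + 1/6·π_3
  π_2 = 1/3·π_0 + 1/2·π_1 + 1/3·π_2 + 1/3·π_3
  normalize: π_0 + π_1 + π_2 + π_3 = 1
Solving the linear system gives exactly π = [86/365, 10/73, 26/73, 99/365].

π = [0.2356, 0.1370, 0.3562, 0.2712]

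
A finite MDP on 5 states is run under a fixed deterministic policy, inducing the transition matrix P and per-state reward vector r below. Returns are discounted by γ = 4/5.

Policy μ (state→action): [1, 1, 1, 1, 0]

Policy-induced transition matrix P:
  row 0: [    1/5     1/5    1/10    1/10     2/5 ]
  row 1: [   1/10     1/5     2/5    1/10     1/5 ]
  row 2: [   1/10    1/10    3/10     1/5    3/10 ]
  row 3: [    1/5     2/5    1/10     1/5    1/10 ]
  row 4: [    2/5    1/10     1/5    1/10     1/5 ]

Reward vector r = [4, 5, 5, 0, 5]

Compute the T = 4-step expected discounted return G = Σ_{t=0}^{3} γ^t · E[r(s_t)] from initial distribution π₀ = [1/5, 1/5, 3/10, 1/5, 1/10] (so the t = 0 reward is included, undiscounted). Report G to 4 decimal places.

t=0: π = [0.2000, 0.2000, 0.3000, 0.2000, 0.1000], E[r] = 3.8000, γ^t·E[r] = 3.800000, running G = 3.800000
t=1: π = [0.1700, 0.2000, 0.2300, 0.1500, 0.2500], E[r] = 4.0800, γ^t·E[r] = 3.264000, running G = 7.064000
t=2: π = [0.2070, 0.1820, 0.2310, 0.1380, 0.2420], E[r] = 4.1030, γ^t·E[r] = 2.625920, running G = 9.689920
t=3: π = [0.2071, 0.1803, 0.2250, 0.1369, 0.2507], E[r] = 4.1084, γ^t·E[r] = 2.103501, running G = 11.793421

G = 11.7934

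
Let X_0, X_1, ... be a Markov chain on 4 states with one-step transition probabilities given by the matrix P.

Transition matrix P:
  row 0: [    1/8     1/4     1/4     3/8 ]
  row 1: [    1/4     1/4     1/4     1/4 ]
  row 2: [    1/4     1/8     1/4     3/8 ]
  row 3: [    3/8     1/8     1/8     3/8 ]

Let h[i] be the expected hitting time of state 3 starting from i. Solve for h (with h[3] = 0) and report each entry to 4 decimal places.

h = [2.8764, 3.2360, 2.8315, 0.0000]

First-step conditioning: h[3] = 0; for i ≠ 3, h[i] = 1 + Σ_k P[i][k]·h[k].
  h[0] = 1 + 1/8·h[0] + 1/4·h[1] + 1/4·h[2]
  h[1] = 1 + 1/4·h[0] + 1/4·h[1] + 1/4·h[2]
  h[2] = 1 + 1/4·h[0] + 1/8·h[1] + 1/4·h[2]
Solving the 3×3 linear system over states ≠ 3 gives exactly h = [256/89, 288/89, 252/89, 0] (h[3] = 0 is the target).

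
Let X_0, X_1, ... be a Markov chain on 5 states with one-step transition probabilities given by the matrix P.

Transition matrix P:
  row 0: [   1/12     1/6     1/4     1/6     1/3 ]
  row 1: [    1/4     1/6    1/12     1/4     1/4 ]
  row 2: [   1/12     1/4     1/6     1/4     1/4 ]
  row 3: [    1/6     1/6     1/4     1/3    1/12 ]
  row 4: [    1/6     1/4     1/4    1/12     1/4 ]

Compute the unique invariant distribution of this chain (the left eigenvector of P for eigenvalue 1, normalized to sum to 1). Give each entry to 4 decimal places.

Balance equations π_j = Σ_i π_i·P[i][j]:
  π_0 = 1/12·π_0 + 1/4·π_1 + 1/12·π_2 + 1/6·π_3 + 1/6·π_4
  π_1 = 1/6·π_0 + 1/6·π_1 + 1/4·π_2 + 1/6·π_3 + 1/4·π_4
  π_2 = 1/4·π_0 + 1/12·π_1 + 1/6·π_2 + 1/4·π_3 + 1/4·π_4
  π_3 = 1/6·π_0 + 1/4·π_1 + 1/4·π_2 + 1/3·π_3 + 1/12·π_4
  normalize: π_0 + π_1 + π_2 + π_3 + π_4 = 1
Solving the linear system gives exactly π = [3113/20209, 4086/20209, 4035/20209, 628/2887, 4579/20209].

π = [0.1540, 0.2022, 0.1997, 0.2175, 0.2266]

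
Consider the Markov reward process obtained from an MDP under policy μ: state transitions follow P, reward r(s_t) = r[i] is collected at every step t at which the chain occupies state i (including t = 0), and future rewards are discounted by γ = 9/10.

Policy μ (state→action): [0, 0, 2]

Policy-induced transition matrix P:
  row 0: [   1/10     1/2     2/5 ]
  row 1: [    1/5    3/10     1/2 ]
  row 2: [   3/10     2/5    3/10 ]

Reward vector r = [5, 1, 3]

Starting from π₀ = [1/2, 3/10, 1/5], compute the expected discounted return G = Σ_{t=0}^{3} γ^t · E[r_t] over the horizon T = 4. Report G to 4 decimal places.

G = 9.7786

t=0: π = [0.5000, 0.3000, 0.2000], E[r] = 3.4000, γ^t·E[r] = 3.400000, running G = 3.400000
t=1: π = [0.1700, 0.4200, 0.4100], E[r] = 2.5000, γ^t·E[r] = 2.250000, running G = 5.650000
t=2: π = [0.2240, 0.3750, 0.4010], E[r] = 2.6980, γ^t·E[r] = 2.185380, running G = 7.835380
t=3: π = [0.2177, 0.3849, 0.3974], E[r] = 2.6656, γ^t·E[r] = 1.943222, running G = 9.778602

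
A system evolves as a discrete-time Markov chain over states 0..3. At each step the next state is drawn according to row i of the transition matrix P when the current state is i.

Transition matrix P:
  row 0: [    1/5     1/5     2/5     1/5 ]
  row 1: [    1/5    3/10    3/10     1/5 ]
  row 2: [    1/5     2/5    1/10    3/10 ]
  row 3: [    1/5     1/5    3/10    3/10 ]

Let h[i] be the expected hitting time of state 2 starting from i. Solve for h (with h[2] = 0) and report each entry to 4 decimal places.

First-step conditioning: h[2] = 0; for i ≠ 2, h[i] = 1 + Σ_k P[i][k]·h[k].
  h[0] = 1 + 1/5·h[0] + 1/5·h[1] + 1/5·h[3]
  h[1] = 1 + 1/5·h[0] + 3/10·h[1] + 1/5·h[3]
  h[3] = 1 + 1/5·h[0] + 1/5·h[1] + 3/10·h[3]
Solving the 3×3 linear system over states ≠ 2 gives exactly h = [45/16, 25/8, 0, 25/8] (h[2] = 0 is the target).

h = [2.8125, 3.1250, 0.0000, 3.1250]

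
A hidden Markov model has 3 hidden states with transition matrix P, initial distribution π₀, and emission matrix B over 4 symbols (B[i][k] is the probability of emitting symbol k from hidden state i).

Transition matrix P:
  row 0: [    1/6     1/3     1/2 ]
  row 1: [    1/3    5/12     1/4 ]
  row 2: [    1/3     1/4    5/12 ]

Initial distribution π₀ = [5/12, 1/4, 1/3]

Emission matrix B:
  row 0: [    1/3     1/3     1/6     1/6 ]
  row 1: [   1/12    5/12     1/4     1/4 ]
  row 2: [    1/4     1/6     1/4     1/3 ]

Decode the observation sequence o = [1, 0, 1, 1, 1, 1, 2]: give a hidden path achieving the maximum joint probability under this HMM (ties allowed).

path = [0, 2, 1, 1, 1, 1, 1]

t=0: δ = [1.389e-01, 1.042e-01, 5.556e-02]  (obs o_0=1)
t=1: δ = [1.157e-02, 3.858e-03, 1.736e-02]  ψ = [1, 0, 0]  (obs o_1=0)
t=2: δ = [1.929e-03, 1.808e-03, 1.206e-03]  ψ = [2, 2, 2]  (obs o_2=1)
t=3: δ = [2.009e-04, 3.140e-04, 1.608e-04]  ψ = [1, 1, 0]  (obs o_3=1)
t=4: δ = [3.489e-05, 5.451e-05, 1.674e-05]  ψ = [1, 1, 0]  (obs o_4=1)
t=5: δ = [6.056e-06, 9.463e-06, 2.907e-06]  ψ = [1, 1, 0]  (obs o_5=1)
t=6: δ = [5.257e-07, 9.858e-07, 7.571e-07]  ψ = [1, 1, 0]  (obs o_6=2)
backtrack: best end state = 1; path = [0, 2, 1, 1, 1, 1, 1]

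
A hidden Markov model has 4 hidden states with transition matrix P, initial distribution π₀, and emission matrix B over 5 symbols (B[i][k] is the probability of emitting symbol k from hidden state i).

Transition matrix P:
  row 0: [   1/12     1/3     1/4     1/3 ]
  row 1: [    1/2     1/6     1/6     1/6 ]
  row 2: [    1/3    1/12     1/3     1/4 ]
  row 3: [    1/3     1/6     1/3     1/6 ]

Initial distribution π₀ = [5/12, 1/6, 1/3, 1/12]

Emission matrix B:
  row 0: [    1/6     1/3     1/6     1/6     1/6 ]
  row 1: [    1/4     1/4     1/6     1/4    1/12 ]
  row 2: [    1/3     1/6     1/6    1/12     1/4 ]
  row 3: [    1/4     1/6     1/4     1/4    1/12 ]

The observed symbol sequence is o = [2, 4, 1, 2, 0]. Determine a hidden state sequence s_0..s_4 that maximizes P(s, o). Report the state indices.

t=0: δ = [6.944e-02, 2.778e-02, 5.556e-02, 2.083e-02]  (obs o_0=2)
t=1: δ = [3.086e-03, 1.929e-03, 4.630e-03, 1.929e-03]  ψ = [2, 0, 2, 0]  (obs o_1=4)
t=2: δ = [5.144e-04, 2.572e-04, 2.572e-04, 1.929e-04]  ψ = [2, 0, 2, 2]  (obs o_2=1)
t=3: δ = [2.143e-05, 2.858e-05, 2.143e-05, 4.287e-05]  ψ = [1, 0, 0, 0]  (obs o_3=2)
t=4: δ = [2.381e-06, 1.786e-06, 4.763e-06, 1.786e-06]  ψ = [1, 0, 3, 0]  (obs o_4=0)
backtrack: best end state = 2; path = [2, 2, 0, 3, 2]

path = [2, 2, 0, 3, 2]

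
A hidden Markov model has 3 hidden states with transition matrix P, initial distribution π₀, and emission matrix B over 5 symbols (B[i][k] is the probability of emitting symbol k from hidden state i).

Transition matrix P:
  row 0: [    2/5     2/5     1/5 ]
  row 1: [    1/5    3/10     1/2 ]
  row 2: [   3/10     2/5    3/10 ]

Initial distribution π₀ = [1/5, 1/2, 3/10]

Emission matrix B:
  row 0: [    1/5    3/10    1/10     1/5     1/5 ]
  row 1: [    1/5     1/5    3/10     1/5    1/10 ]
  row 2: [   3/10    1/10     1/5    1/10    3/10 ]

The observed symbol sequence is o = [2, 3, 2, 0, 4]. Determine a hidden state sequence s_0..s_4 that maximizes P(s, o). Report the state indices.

path = [1, 2, 1, 2, 2]

t=0: δ = [2.000e-02, 1.500e-01, 6.000e-02]  (obs o_0=2)
t=1: δ = [6.000e-03, 9.000e-03, 7.500e-03]  ψ = [1, 1, 1]  (obs o_1=3)
t=2: δ = [2.400e-04, 9.000e-04, 9.000e-04]  ψ = [0, 2, 1]  (obs o_2=2)
t=3: δ = [5.400e-05, 7.200e-05, 1.350e-04]  ψ = [2, 2, 1]  (obs o_3=0)
t=4: δ = [8.100e-06, 5.400e-06, 1.215e-05]  ψ = [2, 2, 2]  (obs o_4=4)
backtrack: best end state = 2; path = [1, 2, 1, 2, 2]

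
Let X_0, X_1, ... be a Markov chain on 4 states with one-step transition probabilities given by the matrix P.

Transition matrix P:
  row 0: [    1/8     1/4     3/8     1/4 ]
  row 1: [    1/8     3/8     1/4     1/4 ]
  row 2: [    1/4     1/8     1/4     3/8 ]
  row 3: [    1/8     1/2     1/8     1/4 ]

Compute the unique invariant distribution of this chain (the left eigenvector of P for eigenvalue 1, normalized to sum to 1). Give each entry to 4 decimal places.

π = [0.1543, 0.3320, 0.2344, 0.2793]

Balance equations π_j = Σ_i π_i·P[i][j]:
  π_0 = 1/8·π_0 + 1/8·π_1 + 1/4·π_2 + 1/8·π_3
  π_1 = 1/4·π_0 + 3/8·π_1 + 1/8·π_2 + 1/2·π_3
  π_2 = 3/8·π_0 + 1/4·π_1 + 1/4·π_2 + 1/8·π_3
  normalize: π_0 + π_1 + π_2 + π_3 = 1
Solving the linear system gives exactly π = [79/512, 85/256, 15/64, 143/512].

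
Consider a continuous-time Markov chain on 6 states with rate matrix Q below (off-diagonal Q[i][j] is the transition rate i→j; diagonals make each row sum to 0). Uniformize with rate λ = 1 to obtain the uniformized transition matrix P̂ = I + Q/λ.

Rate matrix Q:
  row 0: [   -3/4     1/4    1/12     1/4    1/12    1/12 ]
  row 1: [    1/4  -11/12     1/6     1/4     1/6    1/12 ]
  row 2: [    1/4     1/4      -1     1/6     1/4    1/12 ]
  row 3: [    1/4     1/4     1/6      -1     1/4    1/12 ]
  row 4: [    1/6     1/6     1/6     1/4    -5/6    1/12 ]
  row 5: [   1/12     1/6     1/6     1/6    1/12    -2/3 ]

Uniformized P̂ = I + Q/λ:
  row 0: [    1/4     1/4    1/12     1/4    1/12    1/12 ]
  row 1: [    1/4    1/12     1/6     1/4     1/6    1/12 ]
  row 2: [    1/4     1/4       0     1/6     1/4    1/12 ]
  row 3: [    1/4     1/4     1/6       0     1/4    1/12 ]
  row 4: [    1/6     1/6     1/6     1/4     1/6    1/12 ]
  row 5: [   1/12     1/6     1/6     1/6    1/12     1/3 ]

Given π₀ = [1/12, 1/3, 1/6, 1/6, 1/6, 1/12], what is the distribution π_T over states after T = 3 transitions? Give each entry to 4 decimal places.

t=0: π = [0.0833, 0.3333, 0.1667, 0.1667, 0.1667, 0.0833]
t=1: π = [0.2222, 0.1736, 0.1319, 0.1875, 0.1806, 0.1042]
t=2: π = [0.2176, 0.1973, 0.1262, 0.1834, 0.1661, 0.1094]
t=3: π = [0.2179, 0.1942, 0.1275, 0.1845, 0.1652, 0.1107]

π = [0.2179, 0.1942, 0.1275, 0.1845, 0.1652, 0.1107]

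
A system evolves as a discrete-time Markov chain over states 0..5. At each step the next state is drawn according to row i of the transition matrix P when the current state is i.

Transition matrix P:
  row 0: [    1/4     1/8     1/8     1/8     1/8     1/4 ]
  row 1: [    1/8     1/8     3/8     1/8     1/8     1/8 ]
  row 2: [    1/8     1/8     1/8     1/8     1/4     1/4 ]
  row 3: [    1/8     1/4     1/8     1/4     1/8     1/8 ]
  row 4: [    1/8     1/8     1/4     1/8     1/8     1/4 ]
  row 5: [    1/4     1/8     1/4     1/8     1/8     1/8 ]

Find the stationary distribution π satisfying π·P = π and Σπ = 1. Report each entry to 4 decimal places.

π = [0.1701, 0.1429, 0.2033, 0.1429, 0.1504, 0.1905]

Balance equations π_j = Σ_i π_i·P[i][j]:
  π_0 = 1/4·π_0 + 1/8·π_1 + 1/8·π_2 + 1/8·π_3 + 1/8·π_4 + 1/4·π_5
  π_1 = 1/8·π_0 + 1/8·π_1 + 1/8·π_2 + 1/4·π_3 + 1/8·π_4 + 1/8·π_5
  π_2 = 1/8·π_0 + 3/8·π_1 + 1/8·π_2 + 1/8·π_3 + 1/4·π_4 + 1/4·π_5
  π_3 = 1/8·π_0 + 1/8·π_1 + 1/8·π_2 + 1/4·π_3 + 1/8·π_4 + 1/8·π_5
  π_4 = 1/8·π_0 + 1/8·π_1 + 1/4·π_2 + 1/8·π_3 + 1/8·π_4 + 1/8·π_5
  normalize: π_0 + π_1 + π_2 + π_3 + π_4 + π_5 = 1
Solving the linear system gives exactly π = [25/147, 1/7, 269/1323, 1/7, 199/1323, 4/21].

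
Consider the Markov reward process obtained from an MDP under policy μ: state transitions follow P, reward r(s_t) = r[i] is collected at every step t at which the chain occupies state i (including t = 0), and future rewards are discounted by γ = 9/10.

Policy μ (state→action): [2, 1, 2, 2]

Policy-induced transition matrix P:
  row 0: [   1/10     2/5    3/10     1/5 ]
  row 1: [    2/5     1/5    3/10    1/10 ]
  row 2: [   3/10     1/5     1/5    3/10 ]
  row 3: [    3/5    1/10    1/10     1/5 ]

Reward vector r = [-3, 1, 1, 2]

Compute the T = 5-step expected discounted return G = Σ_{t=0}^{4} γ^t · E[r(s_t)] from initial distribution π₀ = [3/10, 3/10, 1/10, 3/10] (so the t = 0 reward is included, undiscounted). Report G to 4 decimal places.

G = -0.2721

t=0: π = [0.3000, 0.3000, 0.1000, 0.3000], E[r] = 0.1000, γ^t·E[r] = 0.100000, running G = 0.100000
t=1: π = [0.3600, 0.2300, 0.2300, 0.1800], E[r] = -0.2600, γ^t·E[r] = -0.234000, running G = -0.134000
t=2: π = [0.3050, 0.2540, 0.2410, 0.2000], E[r] = -0.0200, γ^t·E[r] = -0.016200, running G = -0.150200
t=3: π = [0.3244, 0.2410, 0.2359, 0.1987], E[r] = -0.0989, γ^t·E[r] = -0.072098, running G = -0.222298
t=4: π = [0.3188, 0.2450, 0.2367, 0.1995], E[r] = -0.0758, γ^t·E[r] = -0.049752, running G = -0.272050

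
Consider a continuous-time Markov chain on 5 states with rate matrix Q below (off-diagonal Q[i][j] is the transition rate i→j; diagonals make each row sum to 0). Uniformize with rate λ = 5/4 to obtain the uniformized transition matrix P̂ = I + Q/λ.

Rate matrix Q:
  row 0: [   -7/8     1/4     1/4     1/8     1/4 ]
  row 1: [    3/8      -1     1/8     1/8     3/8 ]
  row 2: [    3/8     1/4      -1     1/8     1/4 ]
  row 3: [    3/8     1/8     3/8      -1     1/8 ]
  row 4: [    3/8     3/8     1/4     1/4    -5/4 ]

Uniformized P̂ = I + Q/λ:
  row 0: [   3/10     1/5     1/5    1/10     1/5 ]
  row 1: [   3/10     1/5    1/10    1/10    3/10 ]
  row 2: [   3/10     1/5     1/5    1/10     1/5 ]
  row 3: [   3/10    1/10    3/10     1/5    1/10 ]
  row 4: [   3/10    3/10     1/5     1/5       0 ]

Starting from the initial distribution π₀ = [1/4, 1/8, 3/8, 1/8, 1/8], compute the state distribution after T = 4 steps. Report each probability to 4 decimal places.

t=0: π = [0.2500, 0.1250, 0.3750, 0.1250, 0.1250]
t=1: π = [0.3000, 0.2000, 0.2000, 0.1250, 0.1750]
t=2: π = [0.3000, 0.2050, 0.1925, 0.1300, 0.1725]
t=3: π = [0.3000, 0.2043, 0.1925, 0.1303, 0.1730]
t=4: π = [0.3000, 0.2043, 0.1926, 0.1303, 0.1728]

π = [0.3000, 0.2043, 0.1926, 0.1303, 0.1728]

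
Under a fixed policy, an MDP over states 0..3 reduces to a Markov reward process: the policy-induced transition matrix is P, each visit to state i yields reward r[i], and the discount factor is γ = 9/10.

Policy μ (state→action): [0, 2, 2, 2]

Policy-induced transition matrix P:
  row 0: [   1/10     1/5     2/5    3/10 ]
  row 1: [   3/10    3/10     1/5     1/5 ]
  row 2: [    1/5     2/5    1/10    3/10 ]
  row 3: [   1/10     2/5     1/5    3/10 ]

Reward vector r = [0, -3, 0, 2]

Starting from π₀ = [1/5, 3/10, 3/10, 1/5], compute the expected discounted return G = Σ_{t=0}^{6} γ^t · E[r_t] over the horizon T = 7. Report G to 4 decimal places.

G = -2.4117

t=0: π = [0.2000, 0.3000, 0.3000, 0.2000], E[r] = -0.5000, γ^t·E[r] = -0.500000, running G = -0.500000
t=1: π = [0.1900, 0.3300, 0.2100, 0.2700], E[r] = -0.4500, γ^t·E[r] = -0.405000, running G = -0.905000
t=2: π = [0.1870, 0.3290, 0.2170, 0.2670], E[r] = -0.4530, γ^t·E[r] = -0.366930, running G = -1.271930
t=3: π = [0.1875, 0.3297, 0.2157, 0.2671], E[r] = -0.4549, γ^t·E[r] = -0.331622, running G = -1.603552
t=4: π = [0.1875, 0.3295, 0.2159, 0.2670], E[r] = -0.4545, γ^t·E[r] = -0.298217, running G = -1.901769
t=5: π = [0.1875, 0.3295, 0.2159, 0.2670], E[r] = -0.4545, γ^t·E[r] = -0.268402, running G = -2.170171
t=6: π = [0.1875, 0.3295, 0.2159, 0.2670], E[r] = -0.4545, γ^t·E[r] = -0.241564, running G = -2.411736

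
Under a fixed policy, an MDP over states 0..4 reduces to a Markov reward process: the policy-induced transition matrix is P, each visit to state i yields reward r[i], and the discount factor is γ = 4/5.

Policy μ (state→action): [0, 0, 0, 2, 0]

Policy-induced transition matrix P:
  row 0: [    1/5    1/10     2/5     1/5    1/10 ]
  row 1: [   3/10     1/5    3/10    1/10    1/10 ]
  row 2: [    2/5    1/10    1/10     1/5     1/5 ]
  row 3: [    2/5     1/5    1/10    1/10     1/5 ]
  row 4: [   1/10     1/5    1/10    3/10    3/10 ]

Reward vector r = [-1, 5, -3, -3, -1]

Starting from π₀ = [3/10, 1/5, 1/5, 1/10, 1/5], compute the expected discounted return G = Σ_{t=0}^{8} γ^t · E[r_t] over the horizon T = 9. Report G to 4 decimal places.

G = -3.3929

t=0: π = [0.3000, 0.2000, 0.2000, 0.1000, 0.2000], E[r] = -0.4000, γ^t·E[r] = -0.400000, running G = -0.400000
t=1: π = [0.2600, 0.1500, 0.2300, 0.1900, 0.1700], E[r] = -0.9400, γ^t·E[r] = -0.752000, running G = -1.152000
t=2: π = [0.2820, 0.1510, 0.2080, 0.1830, 0.1760], E[r] = -0.8760, γ^t·E[r] = -0.560640, running G = -1.712640
t=3: π = [0.2757, 0.1510, 0.2148, 0.1842, 0.1743], E[r] = -0.8920, γ^t·E[r] = -0.456704, running G = -2.169344
t=4: π = [0.2775, 0.1510, 0.2129, 0.1839, 0.1748], E[r] = -0.8879, γ^t·E[r] = -0.363700, running G = -2.533044
t=5: π = [0.2770, 0.1510, 0.2134, 0.1840, 0.1746], E[r] = -0.8891, γ^t·E[r] = -0.291330, running G = -2.824375
t=6: π = [0.2771, 0.1510, 0.2133, 0.1840, 0.1747], E[r] = -0.8888, γ^t·E[r] = -0.232983, running G = -3.057358
t=7: π = [0.2771, 0.1510, 0.2133, 0.1840, 0.1747], E[r] = -0.8888, γ^t·E[r] = -0.186404, running G = -3.243762
t=8: π = [0.2771, 0.1510, 0.2133, 0.1840, 0.1747], E[r] = -0.8888, γ^t·E[r] = -0.149119, running G = -3.392881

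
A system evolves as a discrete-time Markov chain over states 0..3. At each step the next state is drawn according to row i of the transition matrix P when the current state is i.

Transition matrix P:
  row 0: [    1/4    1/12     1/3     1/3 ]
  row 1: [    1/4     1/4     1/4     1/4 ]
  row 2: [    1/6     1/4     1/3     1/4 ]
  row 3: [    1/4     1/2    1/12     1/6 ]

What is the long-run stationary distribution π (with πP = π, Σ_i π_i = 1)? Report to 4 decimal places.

π = [0.2293, 0.2739, 0.2484, 0.2484]

Balance equations π_j = Σ_i π_i·P[i][j]:
  π_0 = 1/4·π_0 + 1/4·π_1 + 1/6·π_2 + 1/4·π_3
  π_1 = 1/12·π_0 + 1/4·π_1 + 1/4·π_2 + 1/2·π_3
  π_2 = 1/3·π_0 + 1/4·π_1 + 1/3·π_2 + 1/12·π_3
  normalize: π_0 + π_1 + π_2 + π_3 = 1
Solving the linear system gives exactly π = [36/157, 43/157, 39/157, 39/157].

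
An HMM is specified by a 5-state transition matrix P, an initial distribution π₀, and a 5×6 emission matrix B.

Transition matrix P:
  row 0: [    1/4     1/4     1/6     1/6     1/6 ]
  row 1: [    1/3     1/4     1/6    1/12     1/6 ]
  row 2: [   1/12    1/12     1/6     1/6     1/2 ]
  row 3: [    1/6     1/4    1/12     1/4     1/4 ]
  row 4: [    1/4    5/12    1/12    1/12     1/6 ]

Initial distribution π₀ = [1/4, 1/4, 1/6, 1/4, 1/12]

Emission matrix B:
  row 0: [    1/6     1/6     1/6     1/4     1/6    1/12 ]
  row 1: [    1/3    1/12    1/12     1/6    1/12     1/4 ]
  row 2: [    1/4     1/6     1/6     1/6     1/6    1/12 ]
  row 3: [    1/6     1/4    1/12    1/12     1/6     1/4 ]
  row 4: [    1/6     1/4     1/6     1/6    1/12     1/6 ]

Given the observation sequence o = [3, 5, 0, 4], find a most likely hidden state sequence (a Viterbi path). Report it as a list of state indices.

path = [0, 1, 1, 0]

t=0: δ = [6.250e-02, 4.167e-02, 2.778e-02, 2.083e-02, 1.389e-02]  (obs o_0=3)
t=1: δ = [1.302e-03, 3.906e-03, 8.681e-04, 2.604e-03, 2.315e-03]  ψ = [0, 0, 0, 0, 2]  (obs o_1=5)
t=2: δ = [2.170e-04, 3.255e-04, 1.628e-04, 1.085e-04, 1.085e-04]  ψ = [1, 1, 1, 3, 1]  (obs o_2=0)
t=3: δ = [1.808e-05, 6.782e-06, 9.042e-06, 6.028e-06, 6.782e-06]  ψ = [1, 1, 1, 0, 2]  (obs o_3=4)
backtrack: best end state = 0; path = [0, 1, 1, 0]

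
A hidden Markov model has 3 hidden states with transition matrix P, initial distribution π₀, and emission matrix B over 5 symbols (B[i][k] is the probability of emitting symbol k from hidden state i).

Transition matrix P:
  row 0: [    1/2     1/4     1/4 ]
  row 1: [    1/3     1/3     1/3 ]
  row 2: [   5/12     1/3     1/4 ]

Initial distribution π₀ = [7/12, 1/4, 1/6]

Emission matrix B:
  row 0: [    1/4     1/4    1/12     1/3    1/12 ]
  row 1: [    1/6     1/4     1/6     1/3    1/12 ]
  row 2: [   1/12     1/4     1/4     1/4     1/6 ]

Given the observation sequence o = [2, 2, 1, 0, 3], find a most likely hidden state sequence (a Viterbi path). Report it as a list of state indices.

path = [1, 2, 0, 0, 0]

t=0: δ = [4.861e-02, 4.167e-02, 4.167e-02]  (obs o_0=2)
t=1: δ = [2.025e-03, 2.315e-03, 3.472e-03]  ψ = [0, 1, 1]  (obs o_1=2)
t=2: δ = [3.617e-04, 2.894e-04, 2.170e-04]  ψ = [2, 2, 2]  (obs o_2=1)
t=3: δ = [4.521e-05, 1.608e-05, 8.038e-06]  ψ = [0, 1, 1]  (obs o_3=0)
t=4: δ = [7.535e-06, 3.768e-06, 2.826e-06]  ψ = [0, 0, 0]  (obs o_4=3)
backtrack: best end state = 0; path = [1, 2, 0, 0, 0]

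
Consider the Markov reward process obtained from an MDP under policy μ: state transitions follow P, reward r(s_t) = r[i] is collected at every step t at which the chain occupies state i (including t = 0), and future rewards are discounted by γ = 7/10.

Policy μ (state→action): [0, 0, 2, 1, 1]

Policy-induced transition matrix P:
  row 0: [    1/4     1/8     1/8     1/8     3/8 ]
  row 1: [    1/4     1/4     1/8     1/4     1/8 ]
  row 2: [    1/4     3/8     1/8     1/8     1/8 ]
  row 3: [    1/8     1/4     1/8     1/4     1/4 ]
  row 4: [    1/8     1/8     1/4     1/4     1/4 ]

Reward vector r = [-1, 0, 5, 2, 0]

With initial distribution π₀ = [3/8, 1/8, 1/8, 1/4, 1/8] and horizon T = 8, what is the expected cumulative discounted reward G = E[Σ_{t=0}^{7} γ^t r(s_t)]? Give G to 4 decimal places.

t=0: π = [0.3750, 0.1250, 0.1250, 0.2500, 0.1250], E[r] = 0.7500, γ^t·E[r] = 0.750000, running G = 0.750000
t=1: π = [0.2031, 0.2031, 0.1406, 0.1875, 0.2656], E[r] = 0.8750, γ^t·E[r] = 0.612500, running G = 1.362500
t=2: π = [0.1934, 0.2090, 0.1582, 0.2070, 0.2324], E[r] = 1.0117, γ^t·E[r] = 0.495742, running G = 1.858242
t=3: π = [0.1951, 0.2166, 0.1541, 0.2061, 0.2283], E[r] = 0.9873, γ^t·E[r] = 0.338646, running G = 2.196888
t=4: π = [0.1957, 0.2163, 0.1535, 0.2064, 0.2281], E[r] = 0.9847, γ^t·E[r] = 0.236422, running G = 2.433309
t=5: π = [0.1957, 0.2162, 0.1535, 0.2063, 0.2282], E[r] = 0.9845, γ^t·E[r] = 0.165470, running G = 2.598779
t=6: π = [0.1957, 0.2162, 0.1535, 0.2063, 0.2282], E[r] = 0.9847, γ^t·E[r] = 0.115845, running G = 2.714624
t=7: π = [0.1957, 0.2162, 0.1535, 0.2063, 0.2282], E[r] = 0.9847, γ^t·E[r] = 0.081092, running G = 2.795716

G = 2.7957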